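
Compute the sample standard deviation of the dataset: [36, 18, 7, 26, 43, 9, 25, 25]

12.3049

Step 1: Compute the mean: 23.625
Step 2: Sum of squared deviations from the mean: 1059.875
Step 3: Sample variance = 1059.875 / 7 = 151.4107
Step 4: Standard deviation = sqrt(151.4107) = 12.3049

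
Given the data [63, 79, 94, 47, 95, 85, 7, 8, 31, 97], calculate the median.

71

Step 1: Sort the data in ascending order: [7, 8, 31, 47, 63, 79, 85, 94, 95, 97]
Step 2: The number of values is n = 10.
Step 3: Since n is even, the median is the average of positions 5 and 6:
  Median = (63 + 79) / 2 = 71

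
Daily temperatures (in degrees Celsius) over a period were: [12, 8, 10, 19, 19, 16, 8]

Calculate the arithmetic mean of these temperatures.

13.1429

Step 1: Sum all values: 12 + 8 + 10 + 19 + 19 + 16 + 8 = 92
Step 2: Count the number of values: n = 7
Step 3: Mean = sum / n = 92 / 7 = 13.1429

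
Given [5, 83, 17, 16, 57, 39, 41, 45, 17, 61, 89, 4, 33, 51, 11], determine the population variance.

673.9289

Step 1: Compute the mean: (5 + 83 + 17 + 16 + 57 + 39 + 41 + 45 + 17 + 61 + 89 + 4 + 33 + 51 + 11) / 15 = 37.9333
Step 2: Compute squared deviations from the mean:
  (5 - 37.9333)^2 = 1084.6044
  (83 - 37.9333)^2 = 2031.0044
  (17 - 37.9333)^2 = 438.2044
  (16 - 37.9333)^2 = 481.0711
  (57 - 37.9333)^2 = 363.5378
  (39 - 37.9333)^2 = 1.1378
  (41 - 37.9333)^2 = 9.4044
  (45 - 37.9333)^2 = 49.9378
  (17 - 37.9333)^2 = 438.2044
  (61 - 37.9333)^2 = 532.0711
  (89 - 37.9333)^2 = 2607.8044
  (4 - 37.9333)^2 = 1151.4711
  (33 - 37.9333)^2 = 24.3378
  (51 - 37.9333)^2 = 170.7378
  (11 - 37.9333)^2 = 725.4044
Step 3: Sum of squared deviations = 10108.9333
Step 4: Population variance = 10108.9333 / 15 = 673.9289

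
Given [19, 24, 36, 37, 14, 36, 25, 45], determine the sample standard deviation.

10.5695

Step 1: Compute the mean: 29.5
Step 2: Sum of squared deviations from the mean: 782
Step 3: Sample variance = 782 / 7 = 111.7143
Step 4: Standard deviation = sqrt(111.7143) = 10.5695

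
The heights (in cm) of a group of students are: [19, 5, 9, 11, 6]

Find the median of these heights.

9

Step 1: Sort the data in ascending order: [5, 6, 9, 11, 19]
Step 2: The number of values is n = 5.
Step 3: Since n is odd, the median is the middle value at position 3: 9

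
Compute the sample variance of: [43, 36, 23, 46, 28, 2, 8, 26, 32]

215.8611

Step 1: Compute the mean: (43 + 36 + 23 + 46 + 28 + 2 + 8 + 26 + 32) / 9 = 27.1111
Step 2: Compute squared deviations from the mean:
  (43 - 27.1111)^2 = 252.4568
  (36 - 27.1111)^2 = 79.0123
  (23 - 27.1111)^2 = 16.9012
  (46 - 27.1111)^2 = 356.7901
  (28 - 27.1111)^2 = 0.7901
  (2 - 27.1111)^2 = 630.5679
  (8 - 27.1111)^2 = 365.2346
  (26 - 27.1111)^2 = 1.2346
  (32 - 27.1111)^2 = 23.9012
Step 3: Sum of squared deviations = 1726.8889
Step 4: Sample variance = 1726.8889 / 8 = 215.8611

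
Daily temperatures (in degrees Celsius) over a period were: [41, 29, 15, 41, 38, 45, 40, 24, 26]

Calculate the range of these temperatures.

30

Step 1: Identify the maximum value: max = 45
Step 2: Identify the minimum value: min = 15
Step 3: Range = max - min = 45 - 15 = 30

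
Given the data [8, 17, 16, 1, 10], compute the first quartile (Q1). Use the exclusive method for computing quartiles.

4.5

Step 1: Sort the data: [1, 8, 10, 16, 17]
Step 2: n = 5
Step 3: Using the exclusive quartile method:
  Q1 = 4.5
  Q2 (median) = 10
  Q3 = 16.5
  IQR = Q3 - Q1 = 16.5 - 4.5 = 12
Step 4: Q1 = 4.5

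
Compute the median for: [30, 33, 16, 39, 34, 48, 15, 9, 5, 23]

26.5

Step 1: Sort the data in ascending order: [5, 9, 15, 16, 23, 30, 33, 34, 39, 48]
Step 2: The number of values is n = 10.
Step 3: Since n is even, the median is the average of positions 5 and 6:
  Median = (23 + 30) / 2 = 26.5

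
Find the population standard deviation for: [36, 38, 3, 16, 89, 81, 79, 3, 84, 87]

34.2584

Step 1: Compute the mean: 51.6
Step 2: Sum of squared deviations from the mean: 11736.4
Step 3: Population variance = 11736.4 / 10 = 1173.64
Step 4: Standard deviation = sqrt(1173.64) = 34.2584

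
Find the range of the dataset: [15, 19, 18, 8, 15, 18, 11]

11

Step 1: Identify the maximum value: max = 19
Step 2: Identify the minimum value: min = 8
Step 3: Range = max - min = 19 - 8 = 11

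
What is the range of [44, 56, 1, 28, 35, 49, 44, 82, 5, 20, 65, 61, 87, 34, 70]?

86

Step 1: Identify the maximum value: max = 87
Step 2: Identify the minimum value: min = 1
Step 3: Range = max - min = 87 - 1 = 86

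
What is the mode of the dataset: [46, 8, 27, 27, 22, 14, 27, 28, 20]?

27

Step 1: Count the frequency of each value:
  8: appears 1 time(s)
  14: appears 1 time(s)
  20: appears 1 time(s)
  22: appears 1 time(s)
  27: appears 3 time(s)
  28: appears 1 time(s)
  46: appears 1 time(s)
Step 2: The value 27 appears most frequently (3 times).
Step 3: Mode = 27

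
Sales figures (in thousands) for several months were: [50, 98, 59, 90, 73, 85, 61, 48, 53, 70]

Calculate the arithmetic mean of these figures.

68.7

Step 1: Sum all values: 50 + 98 + 59 + 90 + 73 + 85 + 61 + 48 + 53 + 70 = 687
Step 2: Count the number of values: n = 10
Step 3: Mean = sum / n = 687 / 10 = 68.7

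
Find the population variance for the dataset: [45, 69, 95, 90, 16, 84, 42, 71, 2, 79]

910.81

Step 1: Compute the mean: (45 + 69 + 95 + 90 + 16 + 84 + 42 + 71 + 2 + 79) / 10 = 59.3
Step 2: Compute squared deviations from the mean:
  (45 - 59.3)^2 = 204.49
  (69 - 59.3)^2 = 94.09
  (95 - 59.3)^2 = 1274.49
  (90 - 59.3)^2 = 942.49
  (16 - 59.3)^2 = 1874.89
  (84 - 59.3)^2 = 610.09
  (42 - 59.3)^2 = 299.29
  (71 - 59.3)^2 = 136.89
  (2 - 59.3)^2 = 3283.29
  (79 - 59.3)^2 = 388.09
Step 3: Sum of squared deviations = 9108.1
Step 4: Population variance = 9108.1 / 10 = 910.81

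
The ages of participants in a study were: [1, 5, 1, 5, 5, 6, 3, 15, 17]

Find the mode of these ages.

5

Step 1: Count the frequency of each value:
  1: appears 2 time(s)
  3: appears 1 time(s)
  5: appears 3 time(s)
  6: appears 1 time(s)
  15: appears 1 time(s)
  17: appears 1 time(s)
Step 2: The value 5 appears most frequently (3 times).
Step 3: Mode = 5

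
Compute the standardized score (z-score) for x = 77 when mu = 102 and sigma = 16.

-1.5625

Step 1: Recall the z-score formula: z = (x - mu) / sigma
Step 2: Substitute values: z = (77 - 102) / 16
Step 3: z = -25 / 16 = -1.5625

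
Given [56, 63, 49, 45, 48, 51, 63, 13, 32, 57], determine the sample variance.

232.6778

Step 1: Compute the mean: (56 + 63 + 49 + 45 + 48 + 51 + 63 + 13 + 32 + 57) / 10 = 47.7
Step 2: Compute squared deviations from the mean:
  (56 - 47.7)^2 = 68.89
  (63 - 47.7)^2 = 234.09
  (49 - 47.7)^2 = 1.69
  (45 - 47.7)^2 = 7.29
  (48 - 47.7)^2 = 0.09
  (51 - 47.7)^2 = 10.89
  (63 - 47.7)^2 = 234.09
  (13 - 47.7)^2 = 1204.09
  (32 - 47.7)^2 = 246.49
  (57 - 47.7)^2 = 86.49
Step 3: Sum of squared deviations = 2094.1
Step 4: Sample variance = 2094.1 / 9 = 232.6778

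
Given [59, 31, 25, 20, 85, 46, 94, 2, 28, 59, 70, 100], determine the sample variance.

989.3561

Step 1: Compute the mean: (59 + 31 + 25 + 20 + 85 + 46 + 94 + 2 + 28 + 59 + 70 + 100) / 12 = 51.5833
Step 2: Compute squared deviations from the mean:
  (59 - 51.5833)^2 = 55.0069
  (31 - 51.5833)^2 = 423.6736
  (25 - 51.5833)^2 = 706.6736
  (20 - 51.5833)^2 = 997.5069
  (85 - 51.5833)^2 = 1116.6736
  (46 - 51.5833)^2 = 31.1736
  (94 - 51.5833)^2 = 1799.1736
  (2 - 51.5833)^2 = 2458.5069
  (28 - 51.5833)^2 = 556.1736
  (59 - 51.5833)^2 = 55.0069
  (70 - 51.5833)^2 = 339.1736
  (100 - 51.5833)^2 = 2344.1736
Step 3: Sum of squared deviations = 10882.9167
Step 4: Sample variance = 10882.9167 / 11 = 989.3561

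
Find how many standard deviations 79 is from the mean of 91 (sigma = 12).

-1

Step 1: Recall the z-score formula: z = (x - mu) / sigma
Step 2: Substitute values: z = (79 - 91) / 12
Step 3: z = -12 / 12 = -1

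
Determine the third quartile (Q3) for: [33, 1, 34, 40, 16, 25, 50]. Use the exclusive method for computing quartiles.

40

Step 1: Sort the data: [1, 16, 25, 33, 34, 40, 50]
Step 2: n = 7
Step 3: Using the exclusive quartile method:
  Q1 = 16
  Q2 (median) = 33
  Q3 = 40
  IQR = Q3 - Q1 = 40 - 16 = 24
Step 4: Q3 = 40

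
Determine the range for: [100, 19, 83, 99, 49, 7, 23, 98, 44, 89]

93

Step 1: Identify the maximum value: max = 100
Step 2: Identify the minimum value: min = 7
Step 3: Range = max - min = 100 - 7 = 93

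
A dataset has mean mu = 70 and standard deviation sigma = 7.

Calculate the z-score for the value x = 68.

-0.2857

Step 1: Recall the z-score formula: z = (x - mu) / sigma
Step 2: Substitute values: z = (68 - 70) / 7
Step 3: z = -2 / 7 = -0.2857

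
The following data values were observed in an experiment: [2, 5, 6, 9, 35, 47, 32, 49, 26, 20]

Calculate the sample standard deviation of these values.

17.4639

Step 1: Compute the mean: 23.1
Step 2: Sum of squared deviations from the mean: 2744.9
Step 3: Sample variance = 2744.9 / 9 = 304.9889
Step 4: Standard deviation = sqrt(304.9889) = 17.4639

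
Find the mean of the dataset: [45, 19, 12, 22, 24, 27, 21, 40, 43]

28.1111

Step 1: Sum all values: 45 + 19 + 12 + 22 + 24 + 27 + 21 + 40 + 43 = 253
Step 2: Count the number of values: n = 9
Step 3: Mean = sum / n = 253 / 9 = 28.1111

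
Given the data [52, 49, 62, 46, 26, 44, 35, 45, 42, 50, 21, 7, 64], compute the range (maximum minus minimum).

57

Step 1: Identify the maximum value: max = 64
Step 2: Identify the minimum value: min = 7
Step 3: Range = max - min = 64 - 7 = 57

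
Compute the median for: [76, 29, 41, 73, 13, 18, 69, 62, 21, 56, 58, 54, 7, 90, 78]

56

Step 1: Sort the data in ascending order: [7, 13, 18, 21, 29, 41, 54, 56, 58, 62, 69, 73, 76, 78, 90]
Step 2: The number of values is n = 15.
Step 3: Since n is odd, the median is the middle value at position 8: 56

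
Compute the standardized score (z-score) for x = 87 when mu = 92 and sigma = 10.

-0.5

Step 1: Recall the z-score formula: z = (x - mu) / sigma
Step 2: Substitute values: z = (87 - 92) / 10
Step 3: z = -5 / 10 = -0.5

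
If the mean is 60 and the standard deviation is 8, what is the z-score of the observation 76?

2

Step 1: Recall the z-score formula: z = (x - mu) / sigma
Step 2: Substitute values: z = (76 - 60) / 8
Step 3: z = 16 / 8 = 2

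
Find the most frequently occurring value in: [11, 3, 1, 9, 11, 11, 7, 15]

11

Step 1: Count the frequency of each value:
  1: appears 1 time(s)
  3: appears 1 time(s)
  7: appears 1 time(s)
  9: appears 1 time(s)
  11: appears 3 time(s)
  15: appears 1 time(s)
Step 2: The value 11 appears most frequently (3 times).
Step 3: Mode = 11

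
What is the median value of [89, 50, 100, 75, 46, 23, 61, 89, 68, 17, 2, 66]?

63.5

Step 1: Sort the data in ascending order: [2, 17, 23, 46, 50, 61, 66, 68, 75, 89, 89, 100]
Step 2: The number of values is n = 12.
Step 3: Since n is even, the median is the average of positions 6 and 7:
  Median = (61 + 66) / 2 = 63.5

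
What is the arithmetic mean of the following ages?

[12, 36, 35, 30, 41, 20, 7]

25.8571

Step 1: Sum all values: 12 + 36 + 35 + 30 + 41 + 20 + 7 = 181
Step 2: Count the number of values: n = 7
Step 3: Mean = sum / n = 181 / 7 = 25.8571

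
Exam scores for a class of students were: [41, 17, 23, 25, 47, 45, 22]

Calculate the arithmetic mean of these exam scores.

31.4286

Step 1: Sum all values: 41 + 17 + 23 + 25 + 47 + 45 + 22 = 220
Step 2: Count the number of values: n = 7
Step 3: Mean = sum / n = 220 / 7 = 31.4286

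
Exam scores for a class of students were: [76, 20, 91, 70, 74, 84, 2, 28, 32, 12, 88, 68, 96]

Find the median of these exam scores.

70

Step 1: Sort the data in ascending order: [2, 12, 20, 28, 32, 68, 70, 74, 76, 84, 88, 91, 96]
Step 2: The number of values is n = 13.
Step 3: Since n is odd, the median is the middle value at position 7: 70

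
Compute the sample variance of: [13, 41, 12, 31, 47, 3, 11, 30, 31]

228.25

Step 1: Compute the mean: (13 + 41 + 12 + 31 + 47 + 3 + 11 + 30 + 31) / 9 = 24.3333
Step 2: Compute squared deviations from the mean:
  (13 - 24.3333)^2 = 128.4444
  (41 - 24.3333)^2 = 277.7778
  (12 - 24.3333)^2 = 152.1111
  (31 - 24.3333)^2 = 44.4444
  (47 - 24.3333)^2 = 513.7778
  (3 - 24.3333)^2 = 455.1111
  (11 - 24.3333)^2 = 177.7778
  (30 - 24.3333)^2 = 32.1111
  (31 - 24.3333)^2 = 44.4444
Step 3: Sum of squared deviations = 1826
Step 4: Sample variance = 1826 / 8 = 228.25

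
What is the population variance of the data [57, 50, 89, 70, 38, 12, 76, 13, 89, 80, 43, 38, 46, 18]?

659.3724

Step 1: Compute the mean: (57 + 50 + 89 + 70 + 38 + 12 + 76 + 13 + 89 + 80 + 43 + 38 + 46 + 18) / 14 = 51.3571
Step 2: Compute squared deviations from the mean:
  (57 - 51.3571)^2 = 31.8418
  (50 - 51.3571)^2 = 1.8418
  (89 - 51.3571)^2 = 1416.9847
  (70 - 51.3571)^2 = 347.5561
  (38 - 51.3571)^2 = 178.4133
  (12 - 51.3571)^2 = 1548.9847
  (76 - 51.3571)^2 = 607.2704
  (13 - 51.3571)^2 = 1471.2704
  (89 - 51.3571)^2 = 1416.9847
  (80 - 51.3571)^2 = 820.4133
  (43 - 51.3571)^2 = 69.8418
  (38 - 51.3571)^2 = 178.4133
  (46 - 51.3571)^2 = 28.699
  (18 - 51.3571)^2 = 1112.699
Step 3: Sum of squared deviations = 9231.2143
Step 4: Population variance = 9231.2143 / 14 = 659.3724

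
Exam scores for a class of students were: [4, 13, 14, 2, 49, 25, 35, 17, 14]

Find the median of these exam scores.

14

Step 1: Sort the data in ascending order: [2, 4, 13, 14, 14, 17, 25, 35, 49]
Step 2: The number of values is n = 9.
Step 3: Since n is odd, the median is the middle value at position 5: 14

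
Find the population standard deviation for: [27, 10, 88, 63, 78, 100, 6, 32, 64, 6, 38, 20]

31.7236

Step 1: Compute the mean: 44.3333
Step 2: Sum of squared deviations from the mean: 12076.6667
Step 3: Population variance = 12076.6667 / 12 = 1006.3889
Step 4: Standard deviation = sqrt(1006.3889) = 31.7236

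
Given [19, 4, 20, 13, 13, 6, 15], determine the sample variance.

36.4762

Step 1: Compute the mean: (19 + 4 + 20 + 13 + 13 + 6 + 15) / 7 = 12.8571
Step 2: Compute squared deviations from the mean:
  (19 - 12.8571)^2 = 37.7347
  (4 - 12.8571)^2 = 78.449
  (20 - 12.8571)^2 = 51.0204
  (13 - 12.8571)^2 = 0.0204
  (13 - 12.8571)^2 = 0.0204
  (6 - 12.8571)^2 = 47.0204
  (15 - 12.8571)^2 = 4.5918
Step 3: Sum of squared deviations = 218.8571
Step 4: Sample variance = 218.8571 / 6 = 36.4762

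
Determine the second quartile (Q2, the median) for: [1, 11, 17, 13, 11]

11

Step 1: Sort the data: [1, 11, 11, 13, 17]
Step 2: n = 5
Step 3: Q2 is the median. Since n is odd, it is the middle value at position 3: 11
Step 4: Q2 = 11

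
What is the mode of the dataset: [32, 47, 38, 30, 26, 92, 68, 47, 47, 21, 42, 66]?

47

Step 1: Count the frequency of each value:
  21: appears 1 time(s)
  26: appears 1 time(s)
  30: appears 1 time(s)
  32: appears 1 time(s)
  38: appears 1 time(s)
  42: appears 1 time(s)
  47: appears 3 time(s)
  66: appears 1 time(s)
  68: appears 1 time(s)
  92: appears 1 time(s)
Step 2: The value 47 appears most frequently (3 times).
Step 3: Mode = 47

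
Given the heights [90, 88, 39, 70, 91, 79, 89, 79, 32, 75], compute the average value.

73.2

Step 1: Sum all values: 90 + 88 + 39 + 70 + 91 + 79 + 89 + 79 + 32 + 75 = 732
Step 2: Count the number of values: n = 10
Step 3: Mean = sum / n = 732 / 10 = 73.2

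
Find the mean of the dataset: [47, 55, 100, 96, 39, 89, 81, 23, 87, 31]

64.8

Step 1: Sum all values: 47 + 55 + 100 + 96 + 39 + 89 + 81 + 23 + 87 + 31 = 648
Step 2: Count the number of values: n = 10
Step 3: Mean = sum / n = 648 / 10 = 64.8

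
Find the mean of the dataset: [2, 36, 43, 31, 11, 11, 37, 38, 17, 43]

26.9

Step 1: Sum all values: 2 + 36 + 43 + 31 + 11 + 11 + 37 + 38 + 17 + 43 = 269
Step 2: Count the number of values: n = 10
Step 3: Mean = sum / n = 269 / 10 = 26.9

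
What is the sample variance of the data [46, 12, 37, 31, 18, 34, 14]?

166.619

Step 1: Compute the mean: (46 + 12 + 37 + 31 + 18 + 34 + 14) / 7 = 27.4286
Step 2: Compute squared deviations from the mean:
  (46 - 27.4286)^2 = 344.898
  (12 - 27.4286)^2 = 238.0408
  (37 - 27.4286)^2 = 91.6122
  (31 - 27.4286)^2 = 12.7551
  (18 - 27.4286)^2 = 88.898
  (34 - 27.4286)^2 = 43.1837
  (14 - 27.4286)^2 = 180.3265
Step 3: Sum of squared deviations = 999.7143
Step 4: Sample variance = 999.7143 / 6 = 166.619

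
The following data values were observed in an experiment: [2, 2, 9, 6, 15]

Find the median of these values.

6

Step 1: Sort the data in ascending order: [2, 2, 6, 9, 15]
Step 2: The number of values is n = 5.
Step 3: Since n is odd, the median is the middle value at position 3: 6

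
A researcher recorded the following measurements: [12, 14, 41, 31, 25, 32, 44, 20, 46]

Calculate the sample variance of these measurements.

160.0278

Step 1: Compute the mean: (12 + 14 + 41 + 31 + 25 + 32 + 44 + 20 + 46) / 9 = 29.4444
Step 2: Compute squared deviations from the mean:
  (12 - 29.4444)^2 = 304.3086
  (14 - 29.4444)^2 = 238.5309
  (41 - 29.4444)^2 = 133.5309
  (31 - 29.4444)^2 = 2.4198
  (25 - 29.4444)^2 = 19.7531
  (32 - 29.4444)^2 = 6.5309
  (44 - 29.4444)^2 = 211.8642
  (20 - 29.4444)^2 = 89.1975
  (46 - 29.4444)^2 = 274.0864
Step 3: Sum of squared deviations = 1280.2222
Step 4: Sample variance = 1280.2222 / 8 = 160.0278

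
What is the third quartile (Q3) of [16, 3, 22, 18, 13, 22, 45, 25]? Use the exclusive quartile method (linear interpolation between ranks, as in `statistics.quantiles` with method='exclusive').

24.25

Step 1: Sort the data: [3, 13, 16, 18, 22, 22, 25, 45]
Step 2: n = 8
Step 3: Using the exclusive quartile method:
  Q1 = 13.75
  Q2 (median) = 20
  Q3 = 24.25
  IQR = Q3 - Q1 = 24.25 - 13.75 = 10.5
Step 4: Q3 = 24.25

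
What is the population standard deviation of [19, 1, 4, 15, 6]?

6.8411

Step 1: Compute the mean: 9
Step 2: Sum of squared deviations from the mean: 234
Step 3: Population variance = 234 / 5 = 46.8
Step 4: Standard deviation = sqrt(46.8) = 6.8411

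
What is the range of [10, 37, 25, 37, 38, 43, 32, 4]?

39

Step 1: Identify the maximum value: max = 43
Step 2: Identify the minimum value: min = 4
Step 3: Range = max - min = 43 - 4 = 39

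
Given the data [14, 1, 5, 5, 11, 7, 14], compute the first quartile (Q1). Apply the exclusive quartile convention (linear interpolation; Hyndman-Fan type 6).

5

Step 1: Sort the data: [1, 5, 5, 7, 11, 14, 14]
Step 2: n = 7
Step 3: Using the exclusive quartile method:
  Q1 = 5
  Q2 (median) = 7
  Q3 = 14
  IQR = Q3 - Q1 = 14 - 5 = 9
Step 4: Q1 = 5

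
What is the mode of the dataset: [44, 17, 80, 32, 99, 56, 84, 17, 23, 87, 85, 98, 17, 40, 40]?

17

Step 1: Count the frequency of each value:
  17: appears 3 time(s)
  23: appears 1 time(s)
  32: appears 1 time(s)
  40: appears 2 time(s)
  44: appears 1 time(s)
  56: appears 1 time(s)
  80: appears 1 time(s)
  84: appears 1 time(s)
  85: appears 1 time(s)
  87: appears 1 time(s)
  98: appears 1 time(s)
  99: appears 1 time(s)
Step 2: The value 17 appears most frequently (3 times).
Step 3: Mode = 17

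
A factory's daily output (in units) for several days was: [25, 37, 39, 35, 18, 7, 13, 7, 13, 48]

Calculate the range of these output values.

41

Step 1: Identify the maximum value: max = 48
Step 2: Identify the minimum value: min = 7
Step 3: Range = max - min = 48 - 7 = 41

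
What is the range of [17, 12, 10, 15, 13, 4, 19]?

15

Step 1: Identify the maximum value: max = 19
Step 2: Identify the minimum value: min = 4
Step 3: Range = max - min = 19 - 4 = 15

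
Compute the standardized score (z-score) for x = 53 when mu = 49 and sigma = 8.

0.5

Step 1: Recall the z-score formula: z = (x - mu) / sigma
Step 2: Substitute values: z = (53 - 49) / 8
Step 3: z = 4 / 8 = 0.5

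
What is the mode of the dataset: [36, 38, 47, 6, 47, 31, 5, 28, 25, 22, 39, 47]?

47

Step 1: Count the frequency of each value:
  5: appears 1 time(s)
  6: appears 1 time(s)
  22: appears 1 time(s)
  25: appears 1 time(s)
  28: appears 1 time(s)
  31: appears 1 time(s)
  36: appears 1 time(s)
  38: appears 1 time(s)
  39: appears 1 time(s)
  47: appears 3 time(s)
Step 2: The value 47 appears most frequently (3 times).
Step 3: Mode = 47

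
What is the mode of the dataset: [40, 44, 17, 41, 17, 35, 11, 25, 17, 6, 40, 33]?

17

Step 1: Count the frequency of each value:
  6: appears 1 time(s)
  11: appears 1 time(s)
  17: appears 3 time(s)
  25: appears 1 time(s)
  33: appears 1 time(s)
  35: appears 1 time(s)
  40: appears 2 time(s)
  41: appears 1 time(s)
  44: appears 1 time(s)
Step 2: The value 17 appears most frequently (3 times).
Step 3: Mode = 17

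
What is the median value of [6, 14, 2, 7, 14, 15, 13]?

13

Step 1: Sort the data in ascending order: [2, 6, 7, 13, 14, 14, 15]
Step 2: The number of values is n = 7.
Step 3: Since n is odd, the median is the middle value at position 4: 13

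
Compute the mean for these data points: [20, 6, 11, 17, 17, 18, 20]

15.5714

Step 1: Sum all values: 20 + 6 + 11 + 17 + 17 + 18 + 20 = 109
Step 2: Count the number of values: n = 7
Step 3: Mean = sum / n = 109 / 7 = 15.5714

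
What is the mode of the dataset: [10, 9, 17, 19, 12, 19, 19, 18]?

19

Step 1: Count the frequency of each value:
  9: appears 1 time(s)
  10: appears 1 time(s)
  12: appears 1 time(s)
  17: appears 1 time(s)
  18: appears 1 time(s)
  19: appears 3 time(s)
Step 2: The value 19 appears most frequently (3 times).
Step 3: Mode = 19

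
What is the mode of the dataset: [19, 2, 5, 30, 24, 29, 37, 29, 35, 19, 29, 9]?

29

Step 1: Count the frequency of each value:
  2: appears 1 time(s)
  5: appears 1 time(s)
  9: appears 1 time(s)
  19: appears 2 time(s)
  24: appears 1 time(s)
  29: appears 3 time(s)
  30: appears 1 time(s)
  35: appears 1 time(s)
  37: appears 1 time(s)
Step 2: The value 29 appears most frequently (3 times).
Step 3: Mode = 29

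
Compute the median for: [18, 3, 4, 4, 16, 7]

5.5

Step 1: Sort the data in ascending order: [3, 4, 4, 7, 16, 18]
Step 2: The number of values is n = 6.
Step 3: Since n is even, the median is the average of positions 3 and 4:
  Median = (4 + 7) / 2 = 5.5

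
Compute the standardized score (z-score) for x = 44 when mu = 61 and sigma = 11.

-1.5455

Step 1: Recall the z-score formula: z = (x - mu) / sigma
Step 2: Substitute values: z = (44 - 61) / 11
Step 3: z = -17 / 11 = -1.5455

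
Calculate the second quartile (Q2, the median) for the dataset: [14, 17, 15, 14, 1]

14

Step 1: Sort the data: [1, 14, 14, 15, 17]
Step 2: n = 5
Step 3: Q2 is the median. Since n is odd, it is the middle value at position 3: 14
Step 4: Q2 = 14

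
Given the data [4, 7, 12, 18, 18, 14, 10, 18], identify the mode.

18

Step 1: Count the frequency of each value:
  4: appears 1 time(s)
  7: appears 1 time(s)
  10: appears 1 time(s)
  12: appears 1 time(s)
  14: appears 1 time(s)
  18: appears 3 time(s)
Step 2: The value 18 appears most frequently (3 times).
Step 3: Mode = 18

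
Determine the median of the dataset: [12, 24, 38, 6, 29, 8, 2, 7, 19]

12

Step 1: Sort the data in ascending order: [2, 6, 7, 8, 12, 19, 24, 29, 38]
Step 2: The number of values is n = 9.
Step 3: Since n is odd, the median is the middle value at position 5: 12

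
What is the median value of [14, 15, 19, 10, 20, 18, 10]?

15

Step 1: Sort the data in ascending order: [10, 10, 14, 15, 18, 19, 20]
Step 2: The number of values is n = 7.
Step 3: Since n is odd, the median is the middle value at position 4: 15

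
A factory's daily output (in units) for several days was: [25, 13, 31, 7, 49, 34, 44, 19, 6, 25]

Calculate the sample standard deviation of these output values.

14.5987

Step 1: Compute the mean: 25.3
Step 2: Sum of squared deviations from the mean: 1918.1
Step 3: Sample variance = 1918.1 / 9 = 213.1222
Step 4: Standard deviation = sqrt(213.1222) = 14.5987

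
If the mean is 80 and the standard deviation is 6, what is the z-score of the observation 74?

-1

Step 1: Recall the z-score formula: z = (x - mu) / sigma
Step 2: Substitute values: z = (74 - 80) / 6
Step 3: z = -6 / 6 = -1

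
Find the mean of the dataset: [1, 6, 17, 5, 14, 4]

7.8333

Step 1: Sum all values: 1 + 6 + 17 + 5 + 14 + 4 = 47
Step 2: Count the number of values: n = 6
Step 3: Mean = sum / n = 47 / 6 = 7.8333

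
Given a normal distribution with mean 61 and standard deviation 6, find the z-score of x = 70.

1.5

Step 1: Recall the z-score formula: z = (x - mu) / sigma
Step 2: Substitute values: z = (70 - 61) / 6
Step 3: z = 9 / 6 = 1.5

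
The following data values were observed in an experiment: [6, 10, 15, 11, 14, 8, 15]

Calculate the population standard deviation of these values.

3.2826

Step 1: Compute the mean: 11.2857
Step 2: Sum of squared deviations from the mean: 75.4286
Step 3: Population variance = 75.4286 / 7 = 10.7755
Step 4: Standard deviation = sqrt(10.7755) = 3.2826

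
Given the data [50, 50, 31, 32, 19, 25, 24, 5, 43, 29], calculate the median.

30

Step 1: Sort the data in ascending order: [5, 19, 24, 25, 29, 31, 32, 43, 50, 50]
Step 2: The number of values is n = 10.
Step 3: Since n is even, the median is the average of positions 5 and 6:
  Median = (29 + 31) / 2 = 30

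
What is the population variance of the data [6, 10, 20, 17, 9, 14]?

23.2222

Step 1: Compute the mean: (6 + 10 + 20 + 17 + 9 + 14) / 6 = 12.6667
Step 2: Compute squared deviations from the mean:
  (6 - 12.6667)^2 = 44.4444
  (10 - 12.6667)^2 = 7.1111
  (20 - 12.6667)^2 = 53.7778
  (17 - 12.6667)^2 = 18.7778
  (9 - 12.6667)^2 = 13.4444
  (14 - 12.6667)^2 = 1.7778
Step 3: Sum of squared deviations = 139.3333
Step 4: Population variance = 139.3333 / 6 = 23.2222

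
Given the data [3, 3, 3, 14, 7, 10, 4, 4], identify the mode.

3

Step 1: Count the frequency of each value:
  3: appears 3 time(s)
  4: appears 2 time(s)
  7: appears 1 time(s)
  10: appears 1 time(s)
  14: appears 1 time(s)
Step 2: The value 3 appears most frequently (3 times).
Step 3: Mode = 3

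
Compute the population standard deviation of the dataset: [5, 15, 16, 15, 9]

4.2895

Step 1: Compute the mean: 12
Step 2: Sum of squared deviations from the mean: 92
Step 3: Population variance = 92 / 5 = 18.4
Step 4: Standard deviation = sqrt(18.4) = 4.2895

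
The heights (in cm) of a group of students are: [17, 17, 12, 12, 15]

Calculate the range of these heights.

5

Step 1: Identify the maximum value: max = 17
Step 2: Identify the minimum value: min = 12
Step 3: Range = max - min = 17 - 12 = 5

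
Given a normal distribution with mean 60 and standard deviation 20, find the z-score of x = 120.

3

Step 1: Recall the z-score formula: z = (x - mu) / sigma
Step 2: Substitute values: z = (120 - 60) / 20
Step 3: z = 60 / 20 = 3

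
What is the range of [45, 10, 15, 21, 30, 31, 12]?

35

Step 1: Identify the maximum value: max = 45
Step 2: Identify the minimum value: min = 10
Step 3: Range = max - min = 45 - 10 = 35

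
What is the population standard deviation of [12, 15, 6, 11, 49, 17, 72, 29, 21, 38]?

19.5857

Step 1: Compute the mean: 27
Step 2: Sum of squared deviations from the mean: 3836
Step 3: Population variance = 3836 / 10 = 383.6
Step 4: Standard deviation = sqrt(383.6) = 19.5857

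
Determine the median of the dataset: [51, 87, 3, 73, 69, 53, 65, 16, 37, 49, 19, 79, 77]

53

Step 1: Sort the data in ascending order: [3, 16, 19, 37, 49, 51, 53, 65, 69, 73, 77, 79, 87]
Step 2: The number of values is n = 13.
Step 3: Since n is odd, the median is the middle value at position 7: 53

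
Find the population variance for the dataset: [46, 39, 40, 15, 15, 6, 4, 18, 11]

222.4691

Step 1: Compute the mean: (46 + 39 + 40 + 15 + 15 + 6 + 4 + 18 + 11) / 9 = 21.5556
Step 2: Compute squared deviations from the mean:
  (46 - 21.5556)^2 = 597.5309
  (39 - 21.5556)^2 = 304.3086
  (40 - 21.5556)^2 = 340.1975
  (15 - 21.5556)^2 = 42.9753
  (15 - 21.5556)^2 = 42.9753
  (6 - 21.5556)^2 = 241.9753
  (4 - 21.5556)^2 = 308.1975
  (18 - 21.5556)^2 = 12.642
  (11 - 21.5556)^2 = 111.4198
Step 3: Sum of squared deviations = 2002.2222
Step 4: Population variance = 2002.2222 / 9 = 222.4691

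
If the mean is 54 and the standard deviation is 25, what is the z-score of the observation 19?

-1.4

Step 1: Recall the z-score formula: z = (x - mu) / sigma
Step 2: Substitute values: z = (19 - 54) / 25
Step 3: z = -35 / 25 = -1.4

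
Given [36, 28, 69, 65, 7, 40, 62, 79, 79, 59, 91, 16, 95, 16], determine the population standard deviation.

28.0484

Step 1: Compute the mean: 53
Step 2: Sum of squared deviations from the mean: 11014
Step 3: Population variance = 11014 / 14 = 786.7143
Step 4: Standard deviation = sqrt(786.7143) = 28.0484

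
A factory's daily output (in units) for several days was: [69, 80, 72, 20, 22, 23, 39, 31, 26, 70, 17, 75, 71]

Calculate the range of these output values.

63

Step 1: Identify the maximum value: max = 80
Step 2: Identify the minimum value: min = 17
Step 3: Range = max - min = 80 - 17 = 63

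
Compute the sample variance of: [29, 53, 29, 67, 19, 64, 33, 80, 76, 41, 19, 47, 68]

460.7436

Step 1: Compute the mean: (29 + 53 + 29 + 67 + 19 + 64 + 33 + 80 + 76 + 41 + 19 + 47 + 68) / 13 = 48.0769
Step 2: Compute squared deviations from the mean:
  (29 - 48.0769)^2 = 363.929
  (53 - 48.0769)^2 = 24.2367
  (29 - 48.0769)^2 = 363.929
  (67 - 48.0769)^2 = 358.0828
  (19 - 48.0769)^2 = 845.4675
  (64 - 48.0769)^2 = 253.5444
  (33 - 48.0769)^2 = 227.3136
  (80 - 48.0769)^2 = 1019.0828
  (76 - 48.0769)^2 = 779.6982
  (41 - 48.0769)^2 = 50.0828
  (19 - 48.0769)^2 = 845.4675
  (47 - 48.0769)^2 = 1.1598
  (68 - 48.0769)^2 = 396.929
Step 3: Sum of squared deviations = 5528.9231
Step 4: Sample variance = 5528.9231 / 12 = 460.7436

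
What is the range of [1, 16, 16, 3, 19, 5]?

18

Step 1: Identify the maximum value: max = 19
Step 2: Identify the minimum value: min = 1
Step 3: Range = max - min = 19 - 1 = 18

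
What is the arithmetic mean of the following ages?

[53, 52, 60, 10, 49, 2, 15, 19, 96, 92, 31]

43.5455

Step 1: Sum all values: 53 + 52 + 60 + 10 + 49 + 2 + 15 + 19 + 96 + 92 + 31 = 479
Step 2: Count the number of values: n = 11
Step 3: Mean = sum / n = 479 / 11 = 43.5455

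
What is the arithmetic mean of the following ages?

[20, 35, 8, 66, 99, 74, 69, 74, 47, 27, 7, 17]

45.25

Step 1: Sum all values: 20 + 35 + 8 + 66 + 99 + 74 + 69 + 74 + 47 + 27 + 7 + 17 = 543
Step 2: Count the number of values: n = 12
Step 3: Mean = sum / n = 543 / 12 = 45.25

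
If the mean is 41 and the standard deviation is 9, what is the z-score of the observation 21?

-2.2222

Step 1: Recall the z-score formula: z = (x - mu) / sigma
Step 2: Substitute values: z = (21 - 41) / 9
Step 3: z = -20 / 9 = -2.2222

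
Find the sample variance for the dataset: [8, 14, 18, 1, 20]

60.2

Step 1: Compute the mean: (8 + 14 + 18 + 1 + 20) / 5 = 12.2
Step 2: Compute squared deviations from the mean:
  (8 - 12.2)^2 = 17.64
  (14 - 12.2)^2 = 3.24
  (18 - 12.2)^2 = 33.64
  (1 - 12.2)^2 = 125.44
  (20 - 12.2)^2 = 60.84
Step 3: Sum of squared deviations = 240.8
Step 4: Sample variance = 240.8 / 4 = 60.2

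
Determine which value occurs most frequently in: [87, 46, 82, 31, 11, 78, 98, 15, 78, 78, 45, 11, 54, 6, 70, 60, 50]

78

Step 1: Count the frequency of each value:
  6: appears 1 time(s)
  11: appears 2 time(s)
  15: appears 1 time(s)
  31: appears 1 time(s)
  45: appears 1 time(s)
  46: appears 1 time(s)
  50: appears 1 time(s)
  54: appears 1 time(s)
  60: appears 1 time(s)
  70: appears 1 time(s)
  78: appears 3 time(s)
  82: appears 1 time(s)
  87: appears 1 time(s)
  98: appears 1 time(s)
Step 2: The value 78 appears most frequently (3 times).
Step 3: Mode = 78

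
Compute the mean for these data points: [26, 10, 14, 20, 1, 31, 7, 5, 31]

16.1111

Step 1: Sum all values: 26 + 10 + 14 + 20 + 1 + 31 + 7 + 5 + 31 = 145
Step 2: Count the number of values: n = 9
Step 3: Mean = sum / n = 145 / 9 = 16.1111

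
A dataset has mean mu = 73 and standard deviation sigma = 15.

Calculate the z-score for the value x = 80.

0.4667

Step 1: Recall the z-score formula: z = (x - mu) / sigma
Step 2: Substitute values: z = (80 - 73) / 15
Step 3: z = 7 / 15 = 0.4667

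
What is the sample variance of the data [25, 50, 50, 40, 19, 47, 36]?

151.1429

Step 1: Compute the mean: (25 + 50 + 50 + 40 + 19 + 47 + 36) / 7 = 38.1429
Step 2: Compute squared deviations from the mean:
  (25 - 38.1429)^2 = 172.7347
  (50 - 38.1429)^2 = 140.5918
  (50 - 38.1429)^2 = 140.5918
  (40 - 38.1429)^2 = 3.449
  (19 - 38.1429)^2 = 366.449
  (47 - 38.1429)^2 = 78.449
  (36 - 38.1429)^2 = 4.5918
Step 3: Sum of squared deviations = 906.8571
Step 4: Sample variance = 906.8571 / 6 = 151.1429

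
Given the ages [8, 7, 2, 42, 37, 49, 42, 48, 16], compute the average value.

27.8889

Step 1: Sum all values: 8 + 7 + 2 + 42 + 37 + 49 + 42 + 48 + 16 = 251
Step 2: Count the number of values: n = 9
Step 3: Mean = sum / n = 251 / 9 = 27.8889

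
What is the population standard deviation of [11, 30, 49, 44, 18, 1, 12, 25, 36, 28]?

14.4236

Step 1: Compute the mean: 25.4
Step 2: Sum of squared deviations from the mean: 2080.4
Step 3: Population variance = 2080.4 / 10 = 208.04
Step 4: Standard deviation = sqrt(208.04) = 14.4236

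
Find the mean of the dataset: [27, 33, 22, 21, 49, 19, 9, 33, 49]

29.1111

Step 1: Sum all values: 27 + 33 + 22 + 21 + 49 + 19 + 9 + 33 + 49 = 262
Step 2: Count the number of values: n = 9
Step 3: Mean = sum / n = 262 / 9 = 29.1111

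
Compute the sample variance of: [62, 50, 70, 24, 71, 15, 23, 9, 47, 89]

740.6667

Step 1: Compute the mean: (62 + 50 + 70 + 24 + 71 + 15 + 23 + 9 + 47 + 89) / 10 = 46
Step 2: Compute squared deviations from the mean:
  (62 - 46)^2 = 256
  (50 - 46)^2 = 16
  (70 - 46)^2 = 576
  (24 - 46)^2 = 484
  (71 - 46)^2 = 625
  (15 - 46)^2 = 961
  (23 - 46)^2 = 529
  (9 - 46)^2 = 1369
  (47 - 46)^2 = 1
  (89 - 46)^2 = 1849
Step 3: Sum of squared deviations = 6666
Step 4: Sample variance = 6666 / 9 = 740.6667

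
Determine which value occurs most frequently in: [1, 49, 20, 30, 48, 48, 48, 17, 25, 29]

48

Step 1: Count the frequency of each value:
  1: appears 1 time(s)
  17: appears 1 time(s)
  20: appears 1 time(s)
  25: appears 1 time(s)
  29: appears 1 time(s)
  30: appears 1 time(s)
  48: appears 3 time(s)
  49: appears 1 time(s)
Step 2: The value 48 appears most frequently (3 times).
Step 3: Mode = 48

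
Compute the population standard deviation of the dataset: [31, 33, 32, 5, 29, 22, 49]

12.2674

Step 1: Compute the mean: 28.7143
Step 2: Sum of squared deviations from the mean: 1053.4286
Step 3: Population variance = 1053.4286 / 7 = 150.4898
Step 4: Standard deviation = sqrt(150.4898) = 12.2674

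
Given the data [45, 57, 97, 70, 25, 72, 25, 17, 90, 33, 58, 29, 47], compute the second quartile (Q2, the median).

47

Step 1: Sort the data: [17, 25, 25, 29, 33, 45, 47, 57, 58, 70, 72, 90, 97]
Step 2: n = 13
Step 3: Q2 is the median. Since n is odd, it is the middle value at position 7: 47
Step 4: Q2 = 47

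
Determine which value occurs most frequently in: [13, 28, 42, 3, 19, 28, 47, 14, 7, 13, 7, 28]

28

Step 1: Count the frequency of each value:
  3: appears 1 time(s)
  7: appears 2 time(s)
  13: appears 2 time(s)
  14: appears 1 time(s)
  19: appears 1 time(s)
  28: appears 3 time(s)
  42: appears 1 time(s)
  47: appears 1 time(s)
Step 2: The value 28 appears most frequently (3 times).
Step 3: Mode = 28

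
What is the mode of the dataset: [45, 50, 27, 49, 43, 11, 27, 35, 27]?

27

Step 1: Count the frequency of each value:
  11: appears 1 time(s)
  27: appears 3 time(s)
  35: appears 1 time(s)
  43: appears 1 time(s)
  45: appears 1 time(s)
  49: appears 1 time(s)
  50: appears 1 time(s)
Step 2: The value 27 appears most frequently (3 times).
Step 3: Mode = 27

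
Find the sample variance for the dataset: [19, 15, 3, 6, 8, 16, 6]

37.619

Step 1: Compute the mean: (19 + 15 + 3 + 6 + 8 + 16 + 6) / 7 = 10.4286
Step 2: Compute squared deviations from the mean:
  (19 - 10.4286)^2 = 73.4694
  (15 - 10.4286)^2 = 20.898
  (3 - 10.4286)^2 = 55.1837
  (6 - 10.4286)^2 = 19.6122
  (8 - 10.4286)^2 = 5.898
  (16 - 10.4286)^2 = 31.0408
  (6 - 10.4286)^2 = 19.6122
Step 3: Sum of squared deviations = 225.7143
Step 4: Sample variance = 225.7143 / 6 = 37.619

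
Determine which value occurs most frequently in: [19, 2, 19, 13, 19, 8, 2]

19

Step 1: Count the frequency of each value:
  2: appears 2 time(s)
  8: appears 1 time(s)
  13: appears 1 time(s)
  19: appears 3 time(s)
Step 2: The value 19 appears most frequently (3 times).
Step 3: Mode = 19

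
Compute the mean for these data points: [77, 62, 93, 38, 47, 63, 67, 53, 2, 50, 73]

56.8182

Step 1: Sum all values: 77 + 62 + 93 + 38 + 47 + 63 + 67 + 53 + 2 + 50 + 73 = 625
Step 2: Count the number of values: n = 11
Step 3: Mean = sum / n = 625 / 11 = 56.8182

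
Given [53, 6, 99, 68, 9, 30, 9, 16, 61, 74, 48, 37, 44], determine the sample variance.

815.4231

Step 1: Compute the mean: (53 + 6 + 99 + 68 + 9 + 30 + 9 + 16 + 61 + 74 + 48 + 37 + 44) / 13 = 42.6154
Step 2: Compute squared deviations from the mean:
  (53 - 42.6154)^2 = 107.8402
  (6 - 42.6154)^2 = 1340.6864
  (99 - 42.6154)^2 = 3179.2249
  (68 - 42.6154)^2 = 644.3787
  (9 - 42.6154)^2 = 1129.9941
  (30 - 42.6154)^2 = 159.1479
  (9 - 42.6154)^2 = 1129.9941
  (16 - 42.6154)^2 = 708.3787
  (61 - 42.6154)^2 = 337.9941
  (74 - 42.6154)^2 = 984.9941
  (48 - 42.6154)^2 = 28.9941
  (37 - 42.6154)^2 = 31.5325
  (44 - 42.6154)^2 = 1.9172
Step 3: Sum of squared deviations = 9785.0769
Step 4: Sample variance = 9785.0769 / 12 = 815.4231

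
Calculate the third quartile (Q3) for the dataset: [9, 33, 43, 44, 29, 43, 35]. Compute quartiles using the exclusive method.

43

Step 1: Sort the data: [9, 29, 33, 35, 43, 43, 44]
Step 2: n = 7
Step 3: Using the exclusive quartile method:
  Q1 = 29
  Q2 (median) = 35
  Q3 = 43
  IQR = Q3 - Q1 = 43 - 29 = 14
Step 4: Q3 = 43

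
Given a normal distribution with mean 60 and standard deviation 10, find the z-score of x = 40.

-2

Step 1: Recall the z-score formula: z = (x - mu) / sigma
Step 2: Substitute values: z = (40 - 60) / 10
Step 3: z = -20 / 10 = -2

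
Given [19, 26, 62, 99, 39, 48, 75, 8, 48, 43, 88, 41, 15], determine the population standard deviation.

26.7208

Step 1: Compute the mean: 47
Step 2: Sum of squared deviations from the mean: 9282
Step 3: Population variance = 9282 / 13 = 714
Step 4: Standard deviation = sqrt(714) = 26.7208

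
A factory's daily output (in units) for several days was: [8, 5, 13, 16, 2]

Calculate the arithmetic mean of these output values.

8.8

Step 1: Sum all values: 8 + 5 + 13 + 16 + 2 = 44
Step 2: Count the number of values: n = 5
Step 3: Mean = sum / n = 44 / 5 = 8.8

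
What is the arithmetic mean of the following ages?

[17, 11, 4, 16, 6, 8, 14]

10.8571

Step 1: Sum all values: 17 + 11 + 4 + 16 + 6 + 8 + 14 = 76
Step 2: Count the number of values: n = 7
Step 3: Mean = sum / n = 76 / 7 = 10.8571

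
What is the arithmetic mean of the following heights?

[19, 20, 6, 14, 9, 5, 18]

13

Step 1: Sum all values: 19 + 20 + 6 + 14 + 9 + 5 + 18 = 91
Step 2: Count the number of values: n = 7
Step 3: Mean = sum / n = 91 / 7 = 13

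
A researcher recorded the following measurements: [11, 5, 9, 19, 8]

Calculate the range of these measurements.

14

Step 1: Identify the maximum value: max = 19
Step 2: Identify the minimum value: min = 5
Step 3: Range = max - min = 19 - 5 = 14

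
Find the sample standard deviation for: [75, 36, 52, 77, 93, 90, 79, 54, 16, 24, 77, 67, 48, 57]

23.6338

Step 1: Compute the mean: 60.3571
Step 2: Sum of squared deviations from the mean: 7261.2143
Step 3: Sample variance = 7261.2143 / 13 = 558.5549
Step 4: Standard deviation = sqrt(558.5549) = 23.6338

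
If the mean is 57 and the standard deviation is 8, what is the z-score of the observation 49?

-1

Step 1: Recall the z-score formula: z = (x - mu) / sigma
Step 2: Substitute values: z = (49 - 57) / 8
Step 3: z = -8 / 8 = -1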